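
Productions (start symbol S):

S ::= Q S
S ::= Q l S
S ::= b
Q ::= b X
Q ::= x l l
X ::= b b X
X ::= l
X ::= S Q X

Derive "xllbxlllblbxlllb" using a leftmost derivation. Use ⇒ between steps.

S⇒QS⇒xllS⇒xllQS⇒xllbXS⇒xllbSQXS⇒xllbQlSQXS⇒xllbxlllSQXS⇒xllbxlllQSQXS⇒xllbxlllbXSQXS⇒xllbxlllblSQXS⇒xllbxlllblbQXS⇒xllbxlllblbxllXS⇒xllbxlllblbxlllS⇒xllbxlllblbxlllb

S ⇒ QS   [S ::= Q S]
QS ⇒ xllS   [Q ::= x l l]
xllS ⇒ xllQS   [S ::= Q S]
xllQS ⇒ xllbXS   [Q ::= b X]
xllbXS ⇒ xllbSQXS   [X ::= S Q X]
xllbSQXS ⇒ xllbQlSQXS   [S ::= Q l S]
xllbQlSQXS ⇒ xllbxlllSQXS   [Q ::= x l l]
xllbxlllSQXS ⇒ xllbxlllQSQXS   [S ::= Q S]
xllbxlllQSQXS ⇒ xllbxlllbXSQXS   [Q ::= b X]
xllbxlllbXSQXS ⇒ xllbxlllblSQXS   [X ::= l]
xllbxlllblSQXS ⇒ xllbxlllblbQXS   [S ::= b]
xllbxlllblbQXS ⇒ xllbxlllblbxllXS   [Q ::= x l l]
xllbxlllblbxllXS ⇒ xllbxlllblbxlllS   [X ::= l]
xllbxlllblbxlllS ⇒ xllbxlllblbxlllb   [S ::= b]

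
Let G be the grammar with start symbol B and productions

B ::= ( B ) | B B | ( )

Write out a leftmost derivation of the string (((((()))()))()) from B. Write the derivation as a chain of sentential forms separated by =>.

B => (B) => (BB) => ((B)B) => (((B))B) => (((BB))B) => ((((B)B))B) => (((((B))B))B) => (((((()))B))B) => (((((()))()))B) => (((((()))()))())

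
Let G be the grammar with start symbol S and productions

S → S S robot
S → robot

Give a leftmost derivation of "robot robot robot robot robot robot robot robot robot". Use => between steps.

S => S S robot   [S → S S robot]
S S robot => S S robot S robot   [S → S S robot]
S S robot S robot => S S robot S robot S robot   [S → S S robot]
S S robot S robot S robot => S S robot S robot S robot S robot   [S → S S robot]
S S robot S robot S robot S robot => robot S robot S robot S robot S robot   [S → robot]
robot S robot S robot S robot S robot => robot robot robot S robot S robot S robot   [S → robot]
robot robot robot S robot S robot S robot => robot robot robot robot robot S robot S robot   [S → robot]
robot robot robot robot robot S robot S robot => robot robot robot robot robot robot robot S robot   [S → robot]
robot robot robot robot robot robot robot S robot => robot robot robot robot robot robot robot robot robot   [S → robot]

S => S S robot => S S robot S robot => S S robot S robot S robot => S S robot S robot S robot S robot => robot S robot S robot S robot S robot => robot robot robot S robot S robot S robot => robot robot robot robot robot S robot S robot => robot robot robot robot robot robot robot S robot => robot robot robot robot robot robot robot robot robot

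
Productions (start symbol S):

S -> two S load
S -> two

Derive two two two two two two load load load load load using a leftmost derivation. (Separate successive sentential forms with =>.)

S => two S load   [S -> two S load]
two S load => two two S load load   [S -> two S load]
two two S load load => two two two S load load load   [S -> two S load]
two two two S load load load => two two two two S load load load load   [S -> two S load]
two two two two S load load load load => two two two two two S load load load load load   [S -> two S load]
two two two two two S load load load load load => two two two two two two load load load load load   [S -> two]

S => two S load => two two S load load => two two two S load load load => two two two two S load load load load => two two two two two S load load load load load => two two two two two two load load load load load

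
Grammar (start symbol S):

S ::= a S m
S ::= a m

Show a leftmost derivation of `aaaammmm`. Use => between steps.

S=>aSm=>aaSmm=>aaaSmmm=>aaaammmm

S => aSm   [S ::= a S m]
aSm => aaSmm   [S ::= a S m]
aaSmm => aaaSmmm   [S ::= a S m]
aaaSmmm => aaaammmm   [S ::= a m]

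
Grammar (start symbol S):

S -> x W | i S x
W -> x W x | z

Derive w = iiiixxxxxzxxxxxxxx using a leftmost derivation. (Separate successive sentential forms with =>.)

S => iSx => iiSxx => iiiSxxx => iiiiSxxxx => iiiixWxxxx => iiiixxWxxxxx => iiiixxxWxxxxxx => iiiixxxxWxxxxxxx => iiiixxxxxWxxxxxxxx => iiiixxxxxzxxxxxxxx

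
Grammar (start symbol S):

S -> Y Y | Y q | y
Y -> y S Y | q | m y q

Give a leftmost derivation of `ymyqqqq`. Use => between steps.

S => YY   [S -> Y Y]
YY => ySYY   [Y -> y S Y]
ySYY => yYqYY   [S -> Y q]
yYqYY => ymyqqYY   [Y -> m y q]
ymyqqYY => ymyqqqY   [Y -> q]
ymyqqqY => ymyqqqq   [Y -> q]

S => YY => ySYY => yYqYY => ymyqqYY => ymyqqqY => ymyqqqq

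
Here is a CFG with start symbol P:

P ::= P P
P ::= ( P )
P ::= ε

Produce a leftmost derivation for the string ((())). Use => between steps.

P => (P) => (PP) => ((P)P) => ((PP)P) => ((PPP)P) => ((PPPP)P) => (((P)PPP)P) => ((()PPP)P) => ((()PP)P) => ((()P)P) => ((())P) => ((()))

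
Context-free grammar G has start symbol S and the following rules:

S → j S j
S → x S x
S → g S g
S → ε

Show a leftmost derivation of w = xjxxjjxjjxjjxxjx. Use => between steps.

S => xSx   [S → x S x]
xSx => xjSjx   [S → j S j]
xjSjx => xjxSxjx   [S → x S x]
xjxSxjx => xjxxSxxjx   [S → x S x]
xjxxSxxjx => xjxxjSjxxjx   [S → j S j]
xjxxjSjxxjx => xjxxjjSjjxxjx   [S → j S j]
xjxxjjSjjxxjx => xjxxjjxSxjjxxjx   [S → x S x]
xjxxjjxSxjjxxjx => xjxxjjxjSjxjjxxjx   [S → j S j]
xjxxjjxjSjxjjxxjx => xjxxjjxjjxjjxxjx   [S → ε]

S => xSx => xjSjx => xjxSxjx => xjxxSxxjx => xjxxjSjxxjx => xjxxjjSjjxxjx => xjxxjjxSxjjxxjx => xjxxjjxjSjxjjxxjx => xjxxjjxjjxjjxxjx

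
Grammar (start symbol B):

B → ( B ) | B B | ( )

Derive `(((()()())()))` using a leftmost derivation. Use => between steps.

B => (B)   [B → ( B )]
(B) => ((B))   [B → ( B )]
((B)) => ((BB))   [B → B B]
((BB)) => (((B)B))   [B → ( B )]
(((B)B)) => (((BB)B))   [B → B B]
(((BB)B)) => (((()B)B))   [B → ( )]
(((()B)B)) => (((()BB)B))   [B → B B]
(((()BB)B)) => (((()()B)B))   [B → ( )]
(((()()B)B)) => (((()()())B))   [B → ( )]
(((()()())B)) => (((()()())()))   [B → ( )]

B=>(B)=>((B))=>((BB))=>(((B)B))=>(((BB)B))=>(((()B)B))=>(((()BB)B))=>(((()()B)B))=>(((()()())B))=>(((()()())()))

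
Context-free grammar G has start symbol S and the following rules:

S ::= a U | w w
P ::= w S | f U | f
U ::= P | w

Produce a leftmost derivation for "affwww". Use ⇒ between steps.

S ⇒ aU   [S ::= a U]
aU ⇒ aP   [U ::= P]
aP ⇒ afU   [P ::= f U]
afU ⇒ afP   [U ::= P]
afP ⇒ affU   [P ::= f U]
affU ⇒ affP   [U ::= P]
affP ⇒ affwS   [P ::= w S]
affwS ⇒ affwww   [S ::= w w]

S⇒aU⇒aP⇒afU⇒afP⇒affU⇒affP⇒affwS⇒affwww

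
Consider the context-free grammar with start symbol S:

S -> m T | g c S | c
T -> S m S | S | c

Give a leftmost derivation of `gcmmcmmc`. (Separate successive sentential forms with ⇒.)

S ⇒ gcS   [S -> g c S]
gcS ⇒ gcmT   [S -> m T]
gcmT ⇒ gcmS   [T -> S]
gcmS ⇒ gcmmT   [S -> m T]
gcmmT ⇒ gcmmSmS   [T -> S m S]
gcmmSmS ⇒ gcmmcmS   [S -> c]
gcmmcmS ⇒ gcmmcmmT   [S -> m T]
gcmmcmmT ⇒ gcmmcmmc   [T -> c]

S ⇒ gcS ⇒ gcmT ⇒ gcmS ⇒ gcmmT ⇒ gcmmSmS ⇒ gcmmcmS ⇒ gcmmcmmT ⇒ gcmmcmmc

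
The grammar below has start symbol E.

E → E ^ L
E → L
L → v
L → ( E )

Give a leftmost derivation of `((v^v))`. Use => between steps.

E => L => (E) => (L) => ((E)) => ((E^L)) => ((L^L)) => ((v^L)) => ((v^v))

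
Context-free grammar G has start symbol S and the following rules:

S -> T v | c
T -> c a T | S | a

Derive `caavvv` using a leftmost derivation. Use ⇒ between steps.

S ⇒ Tv   [S -> T v]
Tv ⇒ Sv   [T -> S]
Sv ⇒ Tvv   [S -> T v]
Tvv ⇒ caTvv   [T -> c a T]
caTvv ⇒ caSvv   [T -> S]
caSvv ⇒ caTvvv   [S -> T v]
caTvvv ⇒ caavvv   [T -> a]

S ⇒ Tv ⇒ Sv ⇒ Tvv ⇒ caTvv ⇒ caSvv ⇒ caTvvv ⇒ caavvv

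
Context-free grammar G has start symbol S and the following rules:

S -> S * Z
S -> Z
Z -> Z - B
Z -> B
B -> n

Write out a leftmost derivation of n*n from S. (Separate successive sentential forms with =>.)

S => S*Z => Z*Z => B*Z => n*Z => n*B => n*n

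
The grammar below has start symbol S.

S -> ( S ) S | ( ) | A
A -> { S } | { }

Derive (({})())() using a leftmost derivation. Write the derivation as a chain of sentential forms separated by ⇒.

S ⇒ (S)S ⇒ ((S)S)S ⇒ ((A)S)S ⇒ (({})S)S ⇒ (({})())S ⇒ (({})())()

S ⇒ (S)S   [S -> ( S ) S]
(S)S ⇒ ((S)S)S   [S -> ( S ) S]
((S)S)S ⇒ ((A)S)S   [S -> A]
((A)S)S ⇒ (({})S)S   [A -> { }]
(({})S)S ⇒ (({})())S   [S -> ( )]
(({})())S ⇒ (({})())()   [S -> ( )]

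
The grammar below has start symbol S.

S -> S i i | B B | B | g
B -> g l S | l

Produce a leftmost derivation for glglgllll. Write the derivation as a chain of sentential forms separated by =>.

S => BB => glSB => glBB => glglSB => glglBBB => glglglSBB => glglglBBB => glglgllBB => glglglllB => glglgllll

S => BB   [S -> B B]
BB => glSB   [B -> g l S]
glSB => glBB   [S -> B]
glBB => glglSB   [B -> g l S]
glglSB => glglBBB   [S -> B B]
glglBBB => glglglSBB   [B -> g l S]
glglglSBB => glglglBBB   [S -> B]
glglglBBB => glglgllBB   [B -> l]
glglgllBB => glglglllB   [B -> l]
glglglllB => glglgllll   [B -> l]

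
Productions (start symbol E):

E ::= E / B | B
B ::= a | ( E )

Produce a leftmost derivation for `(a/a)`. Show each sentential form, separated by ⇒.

E ⇒ B ⇒ (E) ⇒ (E/B) ⇒ (B/B) ⇒ (a/B) ⇒ (a/a)

E ⇒ B   [E ::= B]
B ⇒ (E)   [B ::= ( E )]
(E) ⇒ (E/B)   [E ::= E / B]
(E/B) ⇒ (B/B)   [E ::= B]
(B/B) ⇒ (a/B)   [B ::= a]
(a/B) ⇒ (a/a)   [B ::= a]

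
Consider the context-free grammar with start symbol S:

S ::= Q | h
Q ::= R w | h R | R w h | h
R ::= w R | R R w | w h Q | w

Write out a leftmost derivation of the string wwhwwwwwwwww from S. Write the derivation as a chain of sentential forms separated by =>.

S => Q => Rw => wRw => wRRww => wwhQRww => wwhRwRww => wwhRRwwRww => wwhRRwRwwRww => wwhwRwRwwRww => wwhwwwRwwRww => wwhwwwwwwRww => wwhwwwwwwwww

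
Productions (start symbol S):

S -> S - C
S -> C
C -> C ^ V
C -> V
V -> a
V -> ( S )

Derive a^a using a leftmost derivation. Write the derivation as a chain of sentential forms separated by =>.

S => C => C^V => V^V => a^V => a^a

S => C   [S -> C]
C => C^V   [C -> C ^ V]
C^V => V^V   [C -> V]
V^V => a^V   [V -> a]
a^V => a^a   [V -> a]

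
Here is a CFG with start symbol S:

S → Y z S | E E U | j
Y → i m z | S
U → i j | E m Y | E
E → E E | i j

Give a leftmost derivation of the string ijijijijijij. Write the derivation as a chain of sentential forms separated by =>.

S => EEU => ijEU => ijEEU => ijEEEU => ijEEEEU => ijijEEEU => ijijijEEU => ijijijijEU => ijijijijijU => ijijijijijij

S => EEU   [S → E E U]
EEU => ijEU   [E → i j]
ijEU => ijEEU   [E → E E]
ijEEU => ijEEEU   [E → E E]
ijEEEU => ijEEEEU   [E → E E]
ijEEEEU => ijijEEEU   [E → i j]
ijijEEEU => ijijijEEU   [E → i j]
ijijijEEU => ijijijijEU   [E → i j]
ijijijijEU => ijijijijijU   [E → i j]
ijijijijijU => ijijijijijij   [U → i j]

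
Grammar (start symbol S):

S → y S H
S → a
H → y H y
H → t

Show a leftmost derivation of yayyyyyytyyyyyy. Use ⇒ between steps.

S ⇒ ySH   [S → y S H]
ySH ⇒ yaH   [S → a]
yaH ⇒ yayHy   [H → y H y]
yayHy ⇒ yayyHyy   [H → y H y]
yayyHyy ⇒ yayyyHyyy   [H → y H y]
yayyyHyyy ⇒ yayyyyHyyyy   [H → y H y]
yayyyyHyyyy ⇒ yayyyyyHyyyyy   [H → y H y]
yayyyyyHyyyyy ⇒ yayyyyyyHyyyyyy   [H → y H y]
yayyyyyyHyyyyyy ⇒ yayyyyyytyyyyyy   [H → t]

S ⇒ ySH ⇒ yaH ⇒ yayHy ⇒ yayyHyy ⇒ yayyyHyyy ⇒ yayyyyHyyyy ⇒ yayyyyyHyyyyy ⇒ yayyyyyyHyyyyyy ⇒ yayyyyyytyyyyyy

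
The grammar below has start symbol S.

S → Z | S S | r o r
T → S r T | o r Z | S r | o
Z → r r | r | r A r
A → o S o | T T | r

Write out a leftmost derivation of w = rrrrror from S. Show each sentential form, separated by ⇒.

S ⇒ SS ⇒ SSS ⇒ ZSS ⇒ rrSS ⇒ rrZS ⇒ rrrrS ⇒ rrrrror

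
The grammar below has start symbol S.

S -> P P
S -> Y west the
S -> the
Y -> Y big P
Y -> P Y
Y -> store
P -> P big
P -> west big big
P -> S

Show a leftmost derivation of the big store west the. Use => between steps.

S => Y west the => P Y west the => P big Y west the => S big Y west the => the big Y west the => the big store west the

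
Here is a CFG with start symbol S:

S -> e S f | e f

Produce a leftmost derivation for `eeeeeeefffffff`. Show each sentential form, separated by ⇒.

S ⇒ eSf ⇒ eeSff ⇒ eeeSfff ⇒ eeeeSffff ⇒ eeeeeSfffff ⇒ eeeeeeSffffff ⇒ eeeeeeefffffff

S ⇒ eSf   [S -> e S f]
eSf ⇒ eeSff   [S -> e S f]
eeSff ⇒ eeeSfff   [S -> e S f]
eeeSfff ⇒ eeeeSffff   [S -> e S f]
eeeeSffff ⇒ eeeeeSfffff   [S -> e S f]
eeeeeSfffff ⇒ eeeeeeSffffff   [S -> e S f]
eeeeeeSffffff ⇒ eeeeeeefffffff   [S -> e f]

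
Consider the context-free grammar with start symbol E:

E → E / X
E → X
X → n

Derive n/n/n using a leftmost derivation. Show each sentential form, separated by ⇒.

E ⇒ E/X   [E → E / X]
E/X ⇒ E/X/X   [E → E / X]
E/X/X ⇒ X/X/X   [E → X]
X/X/X ⇒ n/X/X   [X → n]
n/X/X ⇒ n/n/X   [X → n]
n/n/X ⇒ n/n/n   [X → n]

E ⇒ E/X ⇒ E/X/X ⇒ X/X/X ⇒ n/X/X ⇒ n/n/X ⇒ n/n/n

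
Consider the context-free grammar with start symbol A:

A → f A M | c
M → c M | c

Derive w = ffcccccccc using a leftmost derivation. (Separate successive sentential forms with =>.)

A => fAM   [A → f A M]
fAM => ffAMM   [A → f A M]
ffAMM => ffcMM   [A → c]
ffcMM => ffccM   [M → c]
ffccM => ffcccM   [M → c M]
ffcccM => ffccccM   [M → c M]
ffccccM => ffcccccM   [M → c M]
ffcccccM => ffccccccM   [M → c M]
ffccccccM => ffcccccccM   [M → c M]
ffcccccccM => ffcccccccc   [M → c]

A=>fAM=>ffAMM=>ffcMM=>ffccM=>ffcccM=>ffccccM=>ffcccccM=>ffccccccM=>ffcccccccM=>ffcccccccc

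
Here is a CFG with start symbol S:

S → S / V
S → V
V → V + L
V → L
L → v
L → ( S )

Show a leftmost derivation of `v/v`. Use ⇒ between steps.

S ⇒ S/V   [S → S / V]
S/V ⇒ V/V   [S → V]
V/V ⇒ L/V   [V → L]
L/V ⇒ v/V   [L → v]
v/V ⇒ v/L   [V → L]
v/L ⇒ v/v   [L → v]

S⇒S/V⇒V/V⇒L/V⇒v/V⇒v/L⇒v/v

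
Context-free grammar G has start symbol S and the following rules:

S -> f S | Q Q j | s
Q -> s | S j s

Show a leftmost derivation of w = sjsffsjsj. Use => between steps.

S => QQj   [S -> Q Q j]
QQj => SjsQj   [Q -> S j s]
SjsQj => sjsQj   [S -> s]
sjsQj => sjsSjsj   [Q -> S j s]
sjsSjsj => sjsfSjsj   [S -> f S]
sjsfSjsj => sjsffSjsj   [S -> f S]
sjsffSjsj => sjsffsjsj   [S -> s]

S => QQj => SjsQj => sjsQj => sjsSjsj => sjsfSjsj => sjsffSjsj => sjsffsjsj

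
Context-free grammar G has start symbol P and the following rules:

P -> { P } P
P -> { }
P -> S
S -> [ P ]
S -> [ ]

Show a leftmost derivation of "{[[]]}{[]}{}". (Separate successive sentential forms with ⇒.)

P ⇒ {P}P   [P -> { P } P]
{P}P ⇒ {S}P   [P -> S]
{S}P ⇒ {[P]}P   [S -> [ P ]]
{[P]}P ⇒ {[S]}P   [P -> S]
{[S]}P ⇒ {[[]]}P   [S -> [ ]]
{[[]]}P ⇒ {[[]]}{P}P   [P -> { P } P]
{[[]]}{P}P ⇒ {[[]]}{S}P   [P -> S]
{[[]]}{S}P ⇒ {[[]]}{[]}P   [S -> [ ]]
{[[]]}{[]}P ⇒ {[[]]}{[]}{}   [P -> { }]

P ⇒ {P}P ⇒ {S}P ⇒ {[P]}P ⇒ {[S]}P ⇒ {[[]]}P ⇒ {[[]]}{P}P ⇒ {[[]]}{S}P ⇒ {[[]]}{[]}P ⇒ {[[]]}{[]}{}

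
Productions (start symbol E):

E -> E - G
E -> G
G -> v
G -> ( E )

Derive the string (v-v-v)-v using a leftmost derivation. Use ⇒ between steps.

E ⇒ E-G ⇒ G-G ⇒ (E)-G ⇒ (E-G)-G ⇒ (E-G-G)-G ⇒ (G-G-G)-G ⇒ (v-G-G)-G ⇒ (v-v-G)-G ⇒ (v-v-v)-G ⇒ (v-v-v)-v

E ⇒ E-G   [E -> E - G]
E-G ⇒ G-G   [E -> G]
G-G ⇒ (E)-G   [G -> ( E )]
(E)-G ⇒ (E-G)-G   [E -> E - G]
(E-G)-G ⇒ (E-G-G)-G   [E -> E - G]
(E-G-G)-G ⇒ (G-G-G)-G   [E -> G]
(G-G-G)-G ⇒ (v-G-G)-G   [G -> v]
(v-G-G)-G ⇒ (v-v-G)-G   [G -> v]
(v-v-G)-G ⇒ (v-v-v)-G   [G -> v]
(v-v-v)-G ⇒ (v-v-v)-v   [G -> v]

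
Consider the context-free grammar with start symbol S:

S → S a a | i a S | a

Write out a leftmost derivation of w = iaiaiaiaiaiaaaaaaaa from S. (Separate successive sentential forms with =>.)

S => iaS   [S → i a S]
iaS => iaiaS   [S → i a S]
iaiaS => iaiaiaS   [S → i a S]
iaiaiaS => iaiaiaiaS   [S → i a S]
iaiaiaiaS => iaiaiaiaSaa   [S → S a a]
iaiaiaiaSaa => iaiaiaiaiaSaa   [S → i a S]
iaiaiaiaiaSaa => iaiaiaiaiaSaaaa   [S → S a a]
iaiaiaiaiaSaaaa => iaiaiaiaiaSaaaaaa   [S → S a a]
iaiaiaiaiaSaaaaaa => iaiaiaiaiaiaSaaaaaa   [S → i a S]
iaiaiaiaiaiaSaaaaaa => iaiaiaiaiaiaaaaaaaa   [S → a]

S => iaS => iaiaS => iaiaiaS => iaiaiaiaS => iaiaiaiaSaa => iaiaiaiaiaSaa => iaiaiaiaiaSaaaa => iaiaiaiaiaSaaaaaa => iaiaiaiaiaiaSaaaaaa => iaiaiaiaiaiaaaaaaaa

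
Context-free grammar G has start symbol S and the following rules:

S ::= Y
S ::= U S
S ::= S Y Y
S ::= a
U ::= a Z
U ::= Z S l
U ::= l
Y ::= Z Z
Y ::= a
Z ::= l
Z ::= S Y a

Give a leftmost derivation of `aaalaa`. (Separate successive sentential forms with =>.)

S => SYY => YYY => ZZYY => SYaZYY => aYaZYY => aaaZYY => aaalYY => aaalaY => aaalaa

S => SYY   [S ::= S Y Y]
SYY => YYY   [S ::= Y]
YYY => ZZYY   [Y ::= Z Z]
ZZYY => SYaZYY   [Z ::= S Y a]
SYaZYY => aYaZYY   [S ::= a]
aYaZYY => aaaZYY   [Y ::= a]
aaaZYY => aaalYY   [Z ::= l]
aaalYY => aaalaY   [Y ::= a]
aaalaY => aaalaa   [Y ::= a]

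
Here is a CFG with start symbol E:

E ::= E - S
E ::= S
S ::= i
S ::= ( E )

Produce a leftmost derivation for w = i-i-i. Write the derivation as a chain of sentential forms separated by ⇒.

E ⇒ E-S ⇒ E-S-S ⇒ S-S-S ⇒ i-S-S ⇒ i-i-S ⇒ i-i-i

E ⇒ E-S   [E ::= E - S]
E-S ⇒ E-S-S   [E ::= E - S]
E-S-S ⇒ S-S-S   [E ::= S]
S-S-S ⇒ i-S-S   [S ::= i]
i-S-S ⇒ i-i-S   [S ::= i]
i-i-S ⇒ i-i-i   [S ::= i]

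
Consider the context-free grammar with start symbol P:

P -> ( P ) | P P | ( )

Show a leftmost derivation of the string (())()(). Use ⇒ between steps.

P ⇒ PP ⇒ (P)P ⇒ (())P ⇒ (())PP ⇒ (())()P ⇒ (())()()

P ⇒ PP   [P -> P P]
PP ⇒ (P)P   [P -> ( P )]
(P)P ⇒ (())P   [P -> ( )]
(())P ⇒ (())PP   [P -> P P]
(())PP ⇒ (())()P   [P -> ( )]
(())()P ⇒ (())()()   [P -> ( )]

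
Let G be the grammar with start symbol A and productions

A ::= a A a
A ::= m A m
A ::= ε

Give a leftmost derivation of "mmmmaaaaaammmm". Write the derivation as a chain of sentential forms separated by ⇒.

A⇒mAm⇒mmAmm⇒mmmAmmm⇒mmmmAmmmm⇒mmmmaAammmm⇒mmmmaaAaammmm⇒mmmmaaaAaaammmm⇒mmmmaaaaaammmm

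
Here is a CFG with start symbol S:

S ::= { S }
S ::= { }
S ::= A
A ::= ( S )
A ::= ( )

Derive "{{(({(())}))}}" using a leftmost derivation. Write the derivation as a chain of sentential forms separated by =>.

S => {S}   [S ::= { S }]
{S} => {{S}}   [S ::= { S }]
{{S}} => {{A}}   [S ::= A]
{{A}} => {{(S)}}   [A ::= ( S )]
{{(S)}} => {{(A)}}   [S ::= A]
{{(A)}} => {{((S))}}   [A ::= ( S )]
{{((S))}} => {{(({S}))}}   [S ::= { S }]
{{(({S}))}} => {{(({A}))}}   [S ::= A]
{{(({A}))}} => {{(({(S)}))}}   [A ::= ( S )]
{{(({(S)}))}} => {{(({(A)}))}}   [S ::= A]
{{(({(A)}))}} => {{(({(())}))}}   [A ::= ( )]

S => {S} => {{S}} => {{A}} => {{(S)}} => {{(A)}} => {{((S))}} => {{(({S}))}} => {{(({A}))}} => {{(({(S)}))}} => {{(({(A)}))}} => {{(({(())}))}}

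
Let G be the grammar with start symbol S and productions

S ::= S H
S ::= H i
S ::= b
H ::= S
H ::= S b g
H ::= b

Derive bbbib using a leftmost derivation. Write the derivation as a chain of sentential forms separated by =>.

S => SH   [S ::= S H]
SH => HiH   [S ::= H i]
HiH => SiH   [H ::= S]
SiH => SHiH   [S ::= S H]
SHiH => SHHiH   [S ::= S H]
SHHiH => bHHiH   [S ::= b]
bHHiH => bbHiH   [H ::= b]
bbHiH => bbbiH   [H ::= b]
bbbiH => bbbib   [H ::= b]

S => SH => HiH => SiH => SHiH => SHHiH => bHHiH => bbHiH => bbbiH => bbbib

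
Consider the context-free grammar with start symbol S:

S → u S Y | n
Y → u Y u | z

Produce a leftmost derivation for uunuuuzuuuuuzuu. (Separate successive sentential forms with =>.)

S => uSY   [S → u S Y]
uSY => uuSYY   [S → u S Y]
uuSYY => uunYY   [S → n]
uunYY => uunuYuY   [Y → u Y u]
uunuYuY => uunuuYuuY   [Y → u Y u]
uunuuYuuY => uunuuuYuuuY   [Y → u Y u]
uunuuuYuuuY => uunuuuzuuuY   [Y → z]
uunuuuzuuuY => uunuuuzuuuuYu   [Y → u Y u]
uunuuuzuuuuYu => uunuuuzuuuuuYuu   [Y → u Y u]
uunuuuzuuuuuYuu => uunuuuzuuuuuzuu   [Y → z]

S => uSY => uuSYY => uunYY => uunuYuY => uunuuYuuY => uunuuuYuuuY => uunuuuzuuuY => uunuuuzuuuuYu => uunuuuzuuuuuYuu => uunuuuzuuuuuzuu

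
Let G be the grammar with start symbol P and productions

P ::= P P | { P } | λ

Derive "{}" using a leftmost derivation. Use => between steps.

P => PP   [P ::= P P]
PP => PPP   [P ::= P P]
PPP => {P}PP   [P ::= { P }]
{P}PP => {}PP   [P ::= λ]
{}PP => {}P   [P ::= λ]
{}P => {}   [P ::= λ]

P => PP => PPP => {P}PP => {}PP => {}P => {}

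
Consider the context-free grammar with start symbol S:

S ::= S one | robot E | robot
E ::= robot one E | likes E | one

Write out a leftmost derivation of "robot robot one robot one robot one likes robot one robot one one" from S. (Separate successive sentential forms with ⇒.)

S ⇒ robot E ⇒ robot robot one E ⇒ robot robot one robot one E ⇒ robot robot one robot one robot one E ⇒ robot robot one robot one robot one likes E ⇒ robot robot one robot one robot one likes robot one E ⇒ robot robot one robot one robot one likes robot one robot one E ⇒ robot robot one robot one robot one likes robot one robot one one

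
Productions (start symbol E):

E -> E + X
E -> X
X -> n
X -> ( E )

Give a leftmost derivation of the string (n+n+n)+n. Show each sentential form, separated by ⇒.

E ⇒ E+X ⇒ X+X ⇒ (E)+X ⇒ (E+X)+X ⇒ (E+X+X)+X ⇒ (X+X+X)+X ⇒ (n+X+X)+X ⇒ (n+n+X)+X ⇒ (n+n+n)+X ⇒ (n+n+n)+n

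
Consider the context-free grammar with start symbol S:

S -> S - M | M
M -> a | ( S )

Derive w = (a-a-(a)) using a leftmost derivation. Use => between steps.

S => M => (S) => (S-M) => (S-M-M) => (M-M-M) => (a-M-M) => (a-a-M) => (a-a-(S)) => (a-a-(M)) => (a-a-(a))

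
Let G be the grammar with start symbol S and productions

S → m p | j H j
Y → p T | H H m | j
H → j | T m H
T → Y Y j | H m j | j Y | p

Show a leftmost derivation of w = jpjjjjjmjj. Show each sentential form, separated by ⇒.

S ⇒ jHj   [S → j H j]
jHj ⇒ jTmHj   [H → T m H]
jTmHj ⇒ jYYjmHj   [T → Y Y j]
jYYjmHj ⇒ jpTYjmHj   [Y → p T]
jpTYjmHj ⇒ jpYYjYjmHj   [T → Y Y j]
jpYYjYjmHj ⇒ jpjYjYjmHj   [Y → j]
jpjYjYjmHj ⇒ jpjjjYjmHj   [Y → j]
jpjjjYjmHj ⇒ jpjjjjjmHj   [Y → j]
jpjjjjjmHj ⇒ jpjjjjjmjj   [H → j]

S ⇒ jHj ⇒ jTmHj ⇒ jYYjmHj ⇒ jpTYjmHj ⇒ jpYYjYjmHj ⇒ jpjYjYjmHj ⇒ jpjjjYjmHj ⇒ jpjjjjjmHj ⇒ jpjjjjjmjj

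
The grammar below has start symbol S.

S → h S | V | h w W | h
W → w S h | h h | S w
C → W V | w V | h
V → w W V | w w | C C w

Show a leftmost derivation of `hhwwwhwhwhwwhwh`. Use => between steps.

S => hS   [S → h S]
hS => hhwW   [S → h w W]
hhwW => hhwwSh   [W → w S h]
hhwwSh => hhwwVh   [S → V]
hhwwVh => hhwwCCwh   [V → C C w]
hhwwCCwh => hhwwWVCwh   [C → W V]
hhwwWVCwh => hhwwwShVCwh   [W → w S h]
hhwwwShVCwh => hhwwwhwWhVCwh   [S → h w W]
hhwwwhwWhVCwh => hhwwwhwSwhVCwh   [W → S w]
hhwwwhwSwhVCwh => hhwwwhwhwhVCwh   [S → h]
hhwwwhwhwhVCwh => hhwwwhwhwhwwCwh   [V → w w]
hhwwwhwhwhwwCwh => hhwwwhwhwhwwhwh   [C → h]

S=>hS=>hhwW=>hhwwSh=>hhwwVh=>hhwwCCwh=>hhwwWVCwh=>hhwwwShVCwh=>hhwwwhwWhVCwh=>hhwwwhwSwhVCwh=>hhwwwhwhwhVCwh=>hhwwwhwhwhwwCwh=>hhwwwhwhwhwwhwh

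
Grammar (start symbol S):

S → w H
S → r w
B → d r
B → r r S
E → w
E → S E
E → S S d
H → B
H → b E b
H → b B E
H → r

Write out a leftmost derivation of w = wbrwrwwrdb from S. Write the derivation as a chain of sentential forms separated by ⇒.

S ⇒ wH   [S → w H]
wH ⇒ wbEb   [H → b E b]
wbEb ⇒ wbSEb   [E → S E]
wbSEb ⇒ wbrwEb   [S → r w]
wbrwEb ⇒ wbrwSSdb   [E → S S d]
wbrwSSdb ⇒ wbrwrwSdb   [S → r w]
wbrwrwSdb ⇒ wbrwrwwHdb   [S → w H]
wbrwrwwHdb ⇒ wbrwrwwrdb   [H → r]

S ⇒ wH ⇒ wbEb ⇒ wbSEb ⇒ wbrwEb ⇒ wbrwSSdb ⇒ wbrwrwSdb ⇒ wbrwrwwHdb ⇒ wbrwrwwrdb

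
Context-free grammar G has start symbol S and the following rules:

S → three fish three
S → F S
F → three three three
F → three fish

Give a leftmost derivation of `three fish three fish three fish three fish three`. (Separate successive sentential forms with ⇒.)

S ⇒ F S ⇒ three fish S ⇒ three fish F S ⇒ three fish three fish S ⇒ three fish three fish F S ⇒ three fish three fish three fish S ⇒ three fish three fish three fish three fish three

S ⇒ F S   [S → F S]
F S ⇒ three fish S   [F → three fish]
three fish S ⇒ three fish F S   [S → F S]
three fish F S ⇒ three fish three fish S   [F → three fish]
three fish three fish S ⇒ three fish three fish F S   [S → F S]
three fish three fish F S ⇒ three fish three fish three fish S   [F → three fish]
three fish three fish three fish S ⇒ three fish three fish three fish three fish three   [S → three fish three]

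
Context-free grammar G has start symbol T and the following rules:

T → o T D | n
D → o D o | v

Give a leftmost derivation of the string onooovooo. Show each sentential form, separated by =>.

T => oTD => onD => onoDo => onooDoo => onoooDooo => onooovooo

T => oTD   [T → o T D]
oTD => onD   [T → n]
onD => onoDo   [D → o D o]
onoDo => onooDoo   [D → o D o]
onooDoo => onoooDooo   [D → o D o]
onoooDooo => onooovooo   [D → v]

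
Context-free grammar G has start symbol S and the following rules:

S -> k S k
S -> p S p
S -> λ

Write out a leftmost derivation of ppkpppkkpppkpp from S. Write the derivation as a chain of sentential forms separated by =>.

S => pSp   [S -> p S p]
pSp => ppSpp   [S -> p S p]
ppSpp => ppkSkpp   [S -> k S k]
ppkSkpp => ppkpSpkpp   [S -> p S p]
ppkpSpkpp => ppkppSppkpp   [S -> p S p]
ppkppSppkpp => ppkpppSpppkpp   [S -> p S p]
ppkpppSpppkpp => ppkpppkSkpppkpp   [S -> k S k]
ppkpppkSkpppkpp => ppkpppkkpppkpp   [S -> λ]

S => pSp => ppSpp => ppkSkpp => ppkpSpkpp => ppkppSppkpp => ppkpppSpppkpp => ppkpppkSkpppkpp => ppkpppkkpppkpp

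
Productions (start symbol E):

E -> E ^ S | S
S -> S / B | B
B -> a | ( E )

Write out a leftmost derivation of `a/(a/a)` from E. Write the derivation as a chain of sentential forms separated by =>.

E => S => S/B => B/B => a/B => a/(E) => a/(S) => a/(S/B) => a/(B/B) => a/(a/B) => a/(a/a)

E => S   [E -> S]
S => S/B   [S -> S / B]
S/B => B/B   [S -> B]
B/B => a/B   [B -> a]
a/B => a/(E)   [B -> ( E )]
a/(E) => a/(S)   [E -> S]
a/(S) => a/(S/B)   [S -> S / B]
a/(S/B) => a/(B/B)   [S -> B]
a/(B/B) => a/(a/B)   [B -> a]
a/(a/B) => a/(a/a)   [B -> a]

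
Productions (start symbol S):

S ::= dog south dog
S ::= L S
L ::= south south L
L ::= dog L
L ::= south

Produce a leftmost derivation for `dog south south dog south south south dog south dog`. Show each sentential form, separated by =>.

S => L S   [S ::= L S]
L S => dog L S   [L ::= dog L]
dog L S => dog south S   [L ::= south]
dog south S => dog south L S   [S ::= L S]
dog south L S => dog south south S   [L ::= south]
dog south south S => dog south south L S   [S ::= L S]
dog south south L S => dog south south dog L S   [L ::= dog L]
dog south south dog L S => dog south south dog south south L S   [L ::= south south L]
dog south south dog south south L S => dog south south dog south south south S   [L ::= south]
dog south south dog south south south S => dog south south dog south south south dog south dog   [S ::= dog south dog]

S => L S => dog L S => dog south S => dog south L S => dog south south S => dog south south L S => dog south south dog L S => dog south south dog south south L S => dog south south dog south south south S => dog south south dog south south south dog south dog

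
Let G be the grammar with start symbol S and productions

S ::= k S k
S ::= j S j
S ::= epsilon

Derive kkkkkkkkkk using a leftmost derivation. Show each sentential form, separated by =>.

S => kSk   [S ::= k S k]
kSk => kkSkk   [S ::= k S k]
kkSkk => kkkSkkk   [S ::= k S k]
kkkSkkk => kkkkSkkkk   [S ::= k S k]
kkkkSkkkk => kkkkkSkkkkk   [S ::= k S k]
kkkkkSkkkkk => kkkkkkkkkk   [S ::= epsilon]

S => kSk => kkSkk => kkkSkkk => kkkkSkkkk => kkkkkSkkkkk => kkkkkkkkkk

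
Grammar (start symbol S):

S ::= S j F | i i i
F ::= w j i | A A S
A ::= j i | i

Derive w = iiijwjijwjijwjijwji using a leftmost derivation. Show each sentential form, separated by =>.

S => SjF => SjFjF => SjFjFjF => SjFjFjFjF => iiijFjFjFjF => iiijwjijFjFjF => iiijwjijwjijFjF => iiijwjijwjijwjijF => iiijwjijwjijwjijwji

S => SjF   [S ::= S j F]
SjF => SjFjF   [S ::= S j F]
SjFjF => SjFjFjF   [S ::= S j F]
SjFjFjF => SjFjFjFjF   [S ::= S j F]
SjFjFjFjF => iiijFjFjFjF   [S ::= i i i]
iiijFjFjFjF => iiijwjijFjFjF   [F ::= w j i]
iiijwjijFjFjF => iiijwjijwjijFjF   [F ::= w j i]
iiijwjijwjijFjF => iiijwjijwjijwjijF   [F ::= w j i]
iiijwjijwjijwjijF => iiijwjijwjijwjijwji   [F ::= w j i]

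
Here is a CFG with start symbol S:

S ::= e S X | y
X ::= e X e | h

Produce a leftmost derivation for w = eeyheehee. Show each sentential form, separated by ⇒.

S ⇒ eSX   [S ::= e S X]
eSX ⇒ eeSXX   [S ::= e S X]
eeSXX ⇒ eeyXX   [S ::= y]
eeyXX ⇒ eeyhX   [X ::= h]
eeyhX ⇒ eeyheXe   [X ::= e X e]
eeyheXe ⇒ eeyheeXee   [X ::= e X e]
eeyheeXee ⇒ eeyheehee   [X ::= h]

S⇒eSX⇒eeSXX⇒eeyXX⇒eeyhX⇒eeyheXe⇒eeyheeXee⇒eeyheehee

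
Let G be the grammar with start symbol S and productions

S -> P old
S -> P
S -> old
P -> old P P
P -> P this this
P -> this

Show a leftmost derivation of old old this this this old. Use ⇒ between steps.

S ⇒ P old ⇒ old P P old ⇒ old old P P P old ⇒ old old this P P old ⇒ old old this this P old ⇒ old old this this this old

S ⇒ P old   [S -> P old]
P old ⇒ old P P old   [P -> old P P]
old P P old ⇒ old old P P P old   [P -> old P P]
old old P P P old ⇒ old old this P P old   [P -> this]
old old this P P old ⇒ old old this this P old   [P -> this]
old old this this P old ⇒ old old this this this old   [P -> this]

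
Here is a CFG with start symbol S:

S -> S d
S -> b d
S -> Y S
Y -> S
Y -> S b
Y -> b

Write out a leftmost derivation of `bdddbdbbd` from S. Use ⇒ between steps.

S ⇒ YS   [S -> Y S]
YS ⇒ SbS   [Y -> S b]
SbS ⇒ YSbS   [S -> Y S]
YSbS ⇒ SSbS   [Y -> S]
SSbS ⇒ SdSbS   [S -> S d]
SdSbS ⇒ SddSbS   [S -> S d]
SddSbS ⇒ bdddSbS   [S -> b d]
bdddSbS ⇒ bdddbdbS   [S -> b d]
bdddbdbS ⇒ bdddbdbbd   [S -> b d]

S ⇒ YS ⇒ SbS ⇒ YSbS ⇒ SSbS ⇒ SdSbS ⇒ SddSbS ⇒ bdddSbS ⇒ bdddbdbS ⇒ bdddbdbbd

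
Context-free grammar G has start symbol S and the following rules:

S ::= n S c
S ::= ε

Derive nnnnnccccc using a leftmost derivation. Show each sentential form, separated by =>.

S => nSc => nnScc => nnnSccc => nnnnScccc => nnnnnSccccc => nnnnnccccc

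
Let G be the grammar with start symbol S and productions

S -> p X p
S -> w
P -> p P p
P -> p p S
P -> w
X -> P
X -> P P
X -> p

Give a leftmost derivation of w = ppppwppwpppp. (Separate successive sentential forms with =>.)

S=>pXp=>pPp=>pppSp=>ppppXpp=>ppppPPpp=>ppppwPpp=>ppppwpPppp=>ppppwppPpppp=>ppppwppwpppp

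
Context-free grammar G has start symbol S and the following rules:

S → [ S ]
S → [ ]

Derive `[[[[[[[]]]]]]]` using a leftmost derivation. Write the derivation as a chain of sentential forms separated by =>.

S => [S] => [[S]] => [[[S]]] => [[[[S]]]] => [[[[[S]]]]] => [[[[[[S]]]]]] => [[[[[[[]]]]]]]

S => [S]   [S → [ S ]]
[S] => [[S]]   [S → [ S ]]
[[S]] => [[[S]]]   [S → [ S ]]
[[[S]]] => [[[[S]]]]   [S → [ S ]]
[[[[S]]]] => [[[[[S]]]]]   [S → [ S ]]
[[[[[S]]]]] => [[[[[[S]]]]]]   [S → [ S ]]
[[[[[[S]]]]]] => [[[[[[[]]]]]]]   [S → [ ]]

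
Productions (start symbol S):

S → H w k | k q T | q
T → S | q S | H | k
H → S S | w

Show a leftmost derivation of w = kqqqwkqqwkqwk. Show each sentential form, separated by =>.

S=>Hwk=>SSwk=>HwkSwk=>SSwkSwk=>kqTSwkSwk=>kqHSwkSwk=>kqSSSwkSwk=>kqHwkSSwkSwk=>kqSSwkSSwkSwk=>kqqSwkSSwkSwk=>kqqqwkSSwkSwk=>kqqqwkqSwkSwk=>kqqqwkqqwkSwk=>kqqqwkqqwkqwk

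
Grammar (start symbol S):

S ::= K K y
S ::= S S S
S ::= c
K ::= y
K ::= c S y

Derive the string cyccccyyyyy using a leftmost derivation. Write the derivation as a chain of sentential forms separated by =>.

S => KKy => cSyKy => cKKyyKy => cyKyyKy => cycSyyyKy => cycSSSyyyKy => cyccSSyyyKy => cycccSyyyKy => cyccccyyyKy => cyccccyyyyy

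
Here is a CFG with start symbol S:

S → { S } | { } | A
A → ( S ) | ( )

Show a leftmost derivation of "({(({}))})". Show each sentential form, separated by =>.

S=>A=>(S)=>({S})=>({A})=>({(S)})=>({(A)})=>({((S))})=>({(({}))})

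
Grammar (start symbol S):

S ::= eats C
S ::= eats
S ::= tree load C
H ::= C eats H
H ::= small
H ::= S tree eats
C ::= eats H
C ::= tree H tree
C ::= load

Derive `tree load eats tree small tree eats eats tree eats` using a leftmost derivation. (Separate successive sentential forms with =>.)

S => tree load C => tree load eats H => tree load eats C eats H => tree load eats tree H tree eats H => tree load eats tree small tree eats H => tree load eats tree small tree eats S tree eats => tree load eats tree small tree eats eats tree eats

S => tree load C   [S ::= tree load C]
tree load C => tree load eats H   [C ::= eats H]
tree load eats H => tree load eats C eats H   [H ::= C eats H]
tree load eats C eats H => tree load eats tree H tree eats H   [C ::= tree H tree]
tree load eats tree H tree eats H => tree load eats tree small tree eats H   [H ::= small]
tree load eats tree small tree eats H => tree load eats tree small tree eats S tree eats   [H ::= S tree eats]
tree load eats tree small tree eats S tree eats => tree load eats tree small tree eats eats tree eats   [S ::= eats]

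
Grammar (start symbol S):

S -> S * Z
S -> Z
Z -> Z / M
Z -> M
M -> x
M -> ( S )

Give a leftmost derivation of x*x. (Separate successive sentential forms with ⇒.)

S ⇒ S*Z ⇒ Z*Z ⇒ M*Z ⇒ x*Z ⇒ x*M ⇒ x*x

S ⇒ S*Z   [S -> S * Z]
S*Z ⇒ Z*Z   [S -> Z]
Z*Z ⇒ M*Z   [Z -> M]
M*Z ⇒ x*Z   [M -> x]
x*Z ⇒ x*M   [Z -> M]
x*M ⇒ x*x   [M -> x]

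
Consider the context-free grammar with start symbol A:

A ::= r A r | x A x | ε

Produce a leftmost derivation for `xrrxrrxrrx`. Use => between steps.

A => xAx => xrArx => xrrArrx => xrrxAxrrx => xrrxrArxrrx => xrrxrrxrrx

A => xAx   [A ::= x A x]
xAx => xrArx   [A ::= r A r]
xrArx => xrrArrx   [A ::= r A r]
xrrArrx => xrrxAxrrx   [A ::= x A x]
xrrxAxrrx => xrrxrArxrrx   [A ::= r A r]
xrrxrArxrrx => xrrxrrxrrx   [A ::= ε]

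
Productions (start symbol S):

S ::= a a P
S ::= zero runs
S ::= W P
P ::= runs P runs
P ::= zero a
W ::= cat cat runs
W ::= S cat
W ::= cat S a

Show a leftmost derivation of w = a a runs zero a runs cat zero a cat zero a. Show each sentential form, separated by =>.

S => W P => S cat P => W P cat P => S cat P cat P => a a P cat P cat P => a a runs P runs cat P cat P => a a runs zero a runs cat P cat P => a a runs zero a runs cat zero a cat P => a a runs zero a runs cat zero a cat zero a

S => W P   [S ::= W P]
W P => S cat P   [W ::= S cat]
S cat P => W P cat P   [S ::= W P]
W P cat P => S cat P cat P   [W ::= S cat]
S cat P cat P => a a P cat P cat P   [S ::= a a P]
a a P cat P cat P => a a runs P runs cat P cat P   [P ::= runs P runs]
a a runs P runs cat P cat P => a a runs zero a runs cat P cat P   [P ::= zero a]
a a runs zero a runs cat P cat P => a a runs zero a runs cat zero a cat P   [P ::= zero a]
a a runs zero a runs cat zero a cat P => a a runs zero a runs cat zero a cat zero a   [P ::= zero a]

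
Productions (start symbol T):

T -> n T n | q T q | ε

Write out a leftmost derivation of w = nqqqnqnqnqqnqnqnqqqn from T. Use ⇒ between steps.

T⇒nTn⇒nqTqn⇒nqqTqqn⇒nqqqTqqqn⇒nqqqnTnqqqn⇒nqqqnqTqnqqqn⇒nqqqnqnTnqnqqqn⇒nqqqnqnqTqnqnqqqn⇒nqqqnqnqnTnqnqnqqqn⇒nqqqnqnqnqTqnqnqnqqqn⇒nqqqnqnqnqqnqnqnqqqn

T ⇒ nTn   [T -> n T n]
nTn ⇒ nqTqn   [T -> q T q]
nqTqn ⇒ nqqTqqn   [T -> q T q]
nqqTqqn ⇒ nqqqTqqqn   [T -> q T q]
nqqqTqqqn ⇒ nqqqnTnqqqn   [T -> n T n]
nqqqnTnqqqn ⇒ nqqqnqTqnqqqn   [T -> q T q]
nqqqnqTqnqqqn ⇒ nqqqnqnTnqnqqqn   [T -> n T n]
nqqqnqnTnqnqqqn ⇒ nqqqnqnqTqnqnqqqn   [T -> q T q]
nqqqnqnqTqnqnqqqn ⇒ nqqqnqnqnTnqnqnqqqn   [T -> n T n]
nqqqnqnqnTnqnqnqqqn ⇒ nqqqnqnqnqTqnqnqnqqqn   [T -> q T q]
nqqqnqnqnqTqnqnqnqqqn ⇒ nqqqnqnqnqqnqnqnqqqn   [T -> ε]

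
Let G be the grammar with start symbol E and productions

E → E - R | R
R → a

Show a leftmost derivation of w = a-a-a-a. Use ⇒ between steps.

E⇒E-R⇒E-R-R⇒E-R-R-R⇒R-R-R-R⇒a-R-R-R⇒a-a-R-R⇒a-a-a-R⇒a-a-a-a

E ⇒ E-R   [E → E - R]
E-R ⇒ E-R-R   [E → E - R]
E-R-R ⇒ E-R-R-R   [E → E - R]
E-R-R-R ⇒ R-R-R-R   [E → R]
R-R-R-R ⇒ a-R-R-R   [R → a]
a-R-R-R ⇒ a-a-R-R   [R → a]
a-a-R-R ⇒ a-a-a-R   [R → a]
a-a-a-R ⇒ a-a-a-a   [R → a]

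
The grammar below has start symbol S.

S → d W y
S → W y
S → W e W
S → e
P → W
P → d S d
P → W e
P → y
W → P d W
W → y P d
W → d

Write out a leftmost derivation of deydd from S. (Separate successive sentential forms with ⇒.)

S ⇒ WeW ⇒ deW ⇒ deyPd ⇒ deyWd ⇒ deydd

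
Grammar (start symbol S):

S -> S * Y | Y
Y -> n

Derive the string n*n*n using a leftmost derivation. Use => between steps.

S => S*Y => S*Y*Y => Y*Y*Y => n*Y*Y => n*n*Y => n*n*n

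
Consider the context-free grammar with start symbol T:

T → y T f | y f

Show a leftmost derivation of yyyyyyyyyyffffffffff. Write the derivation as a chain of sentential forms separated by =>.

T => yTf => yyTff => yyyTfff => yyyyTffff => yyyyyTfffff => yyyyyyTffffff => yyyyyyyTfffffff => yyyyyyyyTffffffff => yyyyyyyyyTfffffffff => yyyyyyyyyyffffffffff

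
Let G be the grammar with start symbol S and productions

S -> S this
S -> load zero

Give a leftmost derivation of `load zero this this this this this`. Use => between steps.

S => S this   [S -> S this]
S this => S this this   [S -> S this]
S this this => S this this this   [S -> S this]
S this this this => S this this this this   [S -> S this]
S this this this this => S this this this this this   [S -> S this]
S this this this this this => load zero this this this this this   [S -> load zero]

S => S this => S this this => S this this this => S this this this this => S this this this this this => load zero this this this this this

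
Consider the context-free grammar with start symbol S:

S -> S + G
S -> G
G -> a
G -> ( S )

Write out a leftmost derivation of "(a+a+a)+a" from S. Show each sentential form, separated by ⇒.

S ⇒ S+G ⇒ G+G ⇒ (S)+G ⇒ (S+G)+G ⇒ (S+G+G)+G ⇒ (G+G+G)+G ⇒ (a+G+G)+G ⇒ (a+a+G)+G ⇒ (a+a+a)+G ⇒ (a+a+a)+a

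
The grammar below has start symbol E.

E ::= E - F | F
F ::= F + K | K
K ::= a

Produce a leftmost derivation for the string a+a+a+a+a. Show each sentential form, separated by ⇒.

E ⇒ F ⇒ F+K ⇒ F+K+K ⇒ F+K+K+K ⇒ F+K+K+K+K ⇒ K+K+K+K+K ⇒ a+K+K+K+K ⇒ a+a+K+K+K ⇒ a+a+a+K+K ⇒ a+a+a+a+K ⇒ a+a+a+a+a

E ⇒ F   [E ::= F]
F ⇒ F+K   [F ::= F + K]
F+K ⇒ F+K+K   [F ::= F + K]
F+K+K ⇒ F+K+K+K   [F ::= F + K]
F+K+K+K ⇒ F+K+K+K+K   [F ::= F + K]
F+K+K+K+K ⇒ K+K+K+K+K   [F ::= K]
K+K+K+K+K ⇒ a+K+K+K+K   [K ::= a]
a+K+K+K+K ⇒ a+a+K+K+K   [K ::= a]
a+a+K+K+K ⇒ a+a+a+K+K   [K ::= a]
a+a+a+K+K ⇒ a+a+a+a+K   [K ::= a]
a+a+a+a+K ⇒ a+a+a+a+a   [K ::= a]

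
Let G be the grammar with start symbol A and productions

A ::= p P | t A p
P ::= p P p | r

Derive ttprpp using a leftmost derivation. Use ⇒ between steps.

A ⇒ tAp ⇒ ttApp ⇒ ttpPpp ⇒ ttprpp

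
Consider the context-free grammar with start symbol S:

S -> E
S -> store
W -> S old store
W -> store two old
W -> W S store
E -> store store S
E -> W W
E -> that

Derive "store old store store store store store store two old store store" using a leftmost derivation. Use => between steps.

S => E => W W => W S store W => W S store S store W => S old store S store S store W => store old store S store S store W => store old store store store S store W => store old store store store store store W => store old store store store store store W S store => store old store store store store store store two old S store => store old store store store store store store two old store store

S => E   [S -> E]
E => W W   [E -> W W]
W W => W S store W   [W -> W S store]
W S store W => W S store S store W   [W -> W S store]
W S store S store W => S old store S store S store W   [W -> S old store]
S old store S store S store W => store old store S store S store W   [S -> store]
store old store S store S store W => store old store store store S store W   [S -> store]
store old store store store S store W => store old store store store store store W   [S -> store]
store old store store store store store W => store old store store store store store W S store   [W -> W S store]
store old store store store store store W S store => store old store store store store store store two old S store   [W -> store two old]
store old store store store store store store two old S store => store old store store store store store store two old store store   [S -> store]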